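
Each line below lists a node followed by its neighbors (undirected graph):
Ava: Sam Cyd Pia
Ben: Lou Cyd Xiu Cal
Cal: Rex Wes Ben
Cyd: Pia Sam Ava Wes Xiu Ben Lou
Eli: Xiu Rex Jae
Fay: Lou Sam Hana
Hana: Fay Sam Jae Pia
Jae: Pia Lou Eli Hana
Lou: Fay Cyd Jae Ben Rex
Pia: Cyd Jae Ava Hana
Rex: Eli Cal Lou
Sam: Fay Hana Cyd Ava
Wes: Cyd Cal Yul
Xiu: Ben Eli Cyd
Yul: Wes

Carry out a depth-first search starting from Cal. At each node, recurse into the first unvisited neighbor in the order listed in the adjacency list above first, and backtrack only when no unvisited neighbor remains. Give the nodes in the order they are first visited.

Cal -> Rex -> Eli -> Xiu -> Ben -> Lou -> Fay -> Sam -> Hana -> Jae -> Pia -> Cyd -> Ava -> Wes -> Yul

Visit Cal
Cal → Rex
Rex → Eli
Eli → Xiu
Xiu → Ben
Ben → Lou
Lou → Fay
Fay → Sam
Sam → Hana
Hana → Jae
Jae → Pia
Pia → Cyd
Cyd → Ava
Cyd → Wes
Wes → Yul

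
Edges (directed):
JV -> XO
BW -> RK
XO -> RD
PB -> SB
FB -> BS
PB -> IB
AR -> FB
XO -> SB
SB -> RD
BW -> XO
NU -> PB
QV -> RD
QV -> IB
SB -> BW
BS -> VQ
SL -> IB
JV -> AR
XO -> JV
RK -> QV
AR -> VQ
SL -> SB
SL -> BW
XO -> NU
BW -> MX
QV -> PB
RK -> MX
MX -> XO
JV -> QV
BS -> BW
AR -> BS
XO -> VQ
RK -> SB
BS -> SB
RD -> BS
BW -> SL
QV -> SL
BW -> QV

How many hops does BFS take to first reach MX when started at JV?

4

Level 0: JV
Level 1: AR, QV, XO
Level 2: BS, FB, IB, NU, PB, RD, SB, SL, VQ
Level 3: BW
Level 4: MX, RK
MX first appears at level 4.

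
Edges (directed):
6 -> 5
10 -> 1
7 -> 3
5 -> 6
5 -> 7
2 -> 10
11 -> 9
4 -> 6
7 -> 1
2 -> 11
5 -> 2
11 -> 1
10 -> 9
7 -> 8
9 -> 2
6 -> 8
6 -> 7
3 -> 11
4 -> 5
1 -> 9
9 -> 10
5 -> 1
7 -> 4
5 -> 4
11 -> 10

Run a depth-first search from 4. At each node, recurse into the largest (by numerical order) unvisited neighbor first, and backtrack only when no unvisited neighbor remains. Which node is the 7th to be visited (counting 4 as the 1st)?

10

Visit 4
4 → 6
6 → 8
6 → 7
7 → 3
3 → 11
11 → 10
10 → 9
9 → 2
10 → 1
6 → 5

Visit order: 4, 6, 8, 7, 3, 11, 10, 9, 2, 1, 5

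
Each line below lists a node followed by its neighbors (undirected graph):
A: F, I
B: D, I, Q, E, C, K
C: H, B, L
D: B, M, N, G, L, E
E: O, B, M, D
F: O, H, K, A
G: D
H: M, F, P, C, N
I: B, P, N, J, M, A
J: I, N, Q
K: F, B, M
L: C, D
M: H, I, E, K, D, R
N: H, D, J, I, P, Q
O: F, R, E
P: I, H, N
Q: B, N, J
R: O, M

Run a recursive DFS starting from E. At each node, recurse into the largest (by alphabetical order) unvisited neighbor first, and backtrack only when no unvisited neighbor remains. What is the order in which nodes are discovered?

Visit E
E → O
O → R
R → M
M → K
K → F
F → H
H → P
P → N
N → Q
Q → J
J → I
I → B
B → D
D → L
L → C
D → G
I → A

E, O, R, M, K, F, H, P, N, Q, J, I, B, D, L, C, G, A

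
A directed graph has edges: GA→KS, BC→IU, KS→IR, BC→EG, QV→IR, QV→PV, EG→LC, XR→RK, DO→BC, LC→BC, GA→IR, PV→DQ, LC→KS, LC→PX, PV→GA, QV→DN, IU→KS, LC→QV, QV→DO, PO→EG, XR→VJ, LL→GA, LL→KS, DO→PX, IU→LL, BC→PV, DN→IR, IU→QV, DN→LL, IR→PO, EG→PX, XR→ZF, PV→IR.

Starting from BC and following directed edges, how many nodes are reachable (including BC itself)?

15

BFS from BC visits: BC, PV, IU, EG, IR, GA, DQ, QV, LL, KS, PX, LC, PO, DO, DN
Reachable nodes: 15 of 19 total.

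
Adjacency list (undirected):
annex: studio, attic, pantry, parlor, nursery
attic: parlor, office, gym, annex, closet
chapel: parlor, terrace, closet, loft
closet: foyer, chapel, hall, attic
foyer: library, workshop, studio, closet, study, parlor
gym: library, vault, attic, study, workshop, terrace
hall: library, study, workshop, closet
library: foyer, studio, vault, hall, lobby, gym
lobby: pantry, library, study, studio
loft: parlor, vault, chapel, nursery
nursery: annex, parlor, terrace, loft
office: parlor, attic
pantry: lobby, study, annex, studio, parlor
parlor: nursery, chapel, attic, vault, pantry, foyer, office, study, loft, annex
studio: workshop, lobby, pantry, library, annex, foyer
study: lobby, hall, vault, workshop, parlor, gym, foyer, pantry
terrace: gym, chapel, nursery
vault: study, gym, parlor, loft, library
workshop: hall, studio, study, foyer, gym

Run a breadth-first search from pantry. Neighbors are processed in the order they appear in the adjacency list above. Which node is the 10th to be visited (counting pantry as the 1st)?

workshop

Visit pantry; enqueue lobby, study, annex, studio, parlor → queue [lobby, study, annex, studio, parlor]
Visit lobby; enqueue library → queue [study, annex, studio, parlor, library]
Visit study; enqueue hall, vault, workshop, gym, foyer → queue [annex, studio, parlor, library, hall, vault, workshop, gym, foyer]
Visit annex; enqueue attic, nursery → queue [studio, parlor, library, hall, vault, workshop, gym, foyer, attic, nursery]
Visit studio → queue [parlor, library, hall, vault, workshop, gym, foyer, attic, nursery]
Visit parlor; enqueue chapel, office, loft → queue [library, hall, vault, workshop, gym, foyer, attic, nursery, chapel, office, loft]
Visit library → queue [hall, vault, workshop, gym, foyer, attic, nursery, chapel, office, loft]
Visit hall; enqueue closet → queue [vault, workshop, gym, foyer, attic, nursery, chapel, office, loft, closet]
Visit vault → queue [workshop, gym, foyer, attic, nursery, chapel, office, loft, closet]
Visit workshop → queue [gym, foyer, attic, nursery, chapel, office, loft, closet]
Visit gym; enqueue terrace → queue [foyer, attic, nursery, chapel, office, loft, closet, terrace]
Visit foyer → queue [attic, nursery, chapel, office, loft, closet, terrace]
Visit attic → queue [nursery, chapel, office, loft, closet, terrace]
Visit nursery → queue [chapel, office, loft, closet, terrace]
Visit chapel → queue [office, loft, closet, terrace]
Visit office → queue [loft, closet, terrace]
Visit loft → queue [closet, terrace]
Visit closet → queue [terrace]
Visit terrace → queue []

Visit order: pantry, lobby, study, annex, studio, parlor, library, hall, vault, workshop, gym, foyer, attic, nursery, chapel, office, loft, closet, terrace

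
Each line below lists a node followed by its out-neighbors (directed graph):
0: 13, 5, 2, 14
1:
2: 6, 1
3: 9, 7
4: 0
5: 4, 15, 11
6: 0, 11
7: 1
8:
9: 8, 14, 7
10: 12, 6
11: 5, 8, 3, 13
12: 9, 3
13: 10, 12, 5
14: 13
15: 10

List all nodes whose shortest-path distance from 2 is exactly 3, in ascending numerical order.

Level 0: 2
Level 1: 1, 6
Level 2: 0, 11
Level 3: 3, 5, 8, 13, 14
Level 4: 4, 7, 9, 10, 12, 15

3, 5, 8, 13, 14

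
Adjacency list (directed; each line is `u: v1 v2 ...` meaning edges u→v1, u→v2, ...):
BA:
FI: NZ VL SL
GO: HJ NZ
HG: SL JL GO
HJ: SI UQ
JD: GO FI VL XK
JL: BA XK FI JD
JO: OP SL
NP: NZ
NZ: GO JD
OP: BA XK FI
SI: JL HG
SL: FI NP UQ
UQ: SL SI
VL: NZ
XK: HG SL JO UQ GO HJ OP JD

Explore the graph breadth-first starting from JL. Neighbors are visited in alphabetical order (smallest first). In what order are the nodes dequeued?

Visit JL; enqueue BA, FI, JD, XK → queue [BA, FI, JD, XK]
Visit BA → queue [FI, JD, XK]
Visit FI; enqueue NZ, SL, VL → queue [JD, XK, NZ, SL, VL]
Visit JD; enqueue GO → queue [XK, NZ, SL, VL, GO]
Visit XK; enqueue HG, HJ, JO, OP, UQ → queue [NZ, SL, VL, GO, HG, HJ, JO, OP, UQ]
Visit NZ → queue [SL, VL, GO, HG, HJ, JO, OP, UQ]
Visit SL; enqueue NP → queue [VL, GO, HG, HJ, JO, OP, UQ, NP]
Visit VL → queue [GO, HG, HJ, JO, OP, UQ, NP]
Visit GO → queue [HG, HJ, JO, OP, UQ, NP]
Visit HG → queue [HJ, JO, OP, UQ, NP]
Visit HJ; enqueue SI → queue [JO, OP, UQ, NP, SI]
Visit JO → queue [OP, UQ, NP, SI]
Visit OP → queue [UQ, NP, SI]
Visit UQ → queue [NP, SI]
Visit NP → queue [SI]
Visit SI → queue []

JL, BA, FI, JD, XK, NZ, SL, VL, GO, HG, HJ, JO, OP, UQ, NP, SI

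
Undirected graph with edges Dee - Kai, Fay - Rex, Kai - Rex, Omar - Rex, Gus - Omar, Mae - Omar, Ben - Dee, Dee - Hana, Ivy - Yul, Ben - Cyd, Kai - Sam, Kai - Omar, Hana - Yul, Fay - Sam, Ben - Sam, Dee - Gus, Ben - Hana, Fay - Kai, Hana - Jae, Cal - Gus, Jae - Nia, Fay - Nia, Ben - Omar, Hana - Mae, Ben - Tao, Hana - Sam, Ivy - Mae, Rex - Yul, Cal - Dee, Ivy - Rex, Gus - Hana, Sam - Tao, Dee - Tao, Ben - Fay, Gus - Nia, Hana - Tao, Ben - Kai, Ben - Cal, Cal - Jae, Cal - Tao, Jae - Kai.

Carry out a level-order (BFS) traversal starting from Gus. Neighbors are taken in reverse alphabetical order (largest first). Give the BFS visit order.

Gus -> Omar -> Nia -> Hana -> Dee -> Cal -> Rex -> Mae -> Kai -> Ben -> Jae -> Fay -> Yul -> Tao -> Sam -> Ivy -> Cyd

Visit Gus; enqueue Omar, Nia, Hana, Dee, Cal → queue [Omar, Nia, Hana, Dee, Cal]
Visit Omar; enqueue Rex, Mae, Kai, Ben → queue [Nia, Hana, Dee, Cal, Rex, Mae, Kai, Ben]
Visit Nia; enqueue Jae, Fay → queue [Hana, Dee, Cal, Rex, Mae, Kai, Ben, Jae, Fay]
Visit Hana; enqueue Yul, Tao, Sam → queue [Dee, Cal, Rex, Mae, Kai, Ben, Jae, Fay, Yul, Tao, Sam]
Visit Dee → queue [Cal, Rex, Mae, Kai, Ben, Jae, Fay, Yul, Tao, Sam]
Visit Cal → queue [Rex, Mae, Kai, Ben, Jae, Fay, Yul, Tao, Sam]
Visit Rex; enqueue Ivy → queue [Mae, Kai, Ben, Jae, Fay, Yul, Tao, Sam, Ivy]
Visit Mae → queue [Kai, Ben, Jae, Fay, Yul, Tao, Sam, Ivy]
Visit Kai → queue [Ben, Jae, Fay, Yul, Tao, Sam, Ivy]
Visit Ben; enqueue Cyd → queue [Jae, Fay, Yul, Tao, Sam, Ivy, Cyd]
Visit Jae → queue [Fay, Yul, Tao, Sam, Ivy, Cyd]
Visit Fay → queue [Yul, Tao, Sam, Ivy, Cyd]
Visit Yul → queue [Tao, Sam, Ivy, Cyd]
Visit Tao → queue [Sam, Ivy, Cyd]
Visit Sam → queue [Ivy, Cyd]
Visit Ivy → queue [Cyd]
Visit Cyd → queue []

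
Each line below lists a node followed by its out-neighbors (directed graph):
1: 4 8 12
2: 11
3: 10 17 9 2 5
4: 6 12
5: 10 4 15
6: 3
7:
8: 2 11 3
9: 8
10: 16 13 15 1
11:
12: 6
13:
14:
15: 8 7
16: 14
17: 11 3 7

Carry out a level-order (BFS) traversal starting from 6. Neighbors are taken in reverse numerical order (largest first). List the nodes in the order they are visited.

Visit 6; enqueue 3 → queue [3]
Visit 3; enqueue 17, 10, 9, 5, 2 → queue [17, 10, 9, 5, 2]
Visit 17; enqueue 11, 7 → queue [10, 9, 5, 2, 11, 7]
Visit 10; enqueue 16, 15, 13, 1 → queue [9, 5, 2, 11, 7, 16, 15, 13, 1]
Visit 9; enqueue 8 → queue [5, 2, 11, 7, 16, 15, 13, 1, 8]
Visit 5; enqueue 4 → queue [2, 11, 7, 16, 15, 13, 1, 8, 4]
Visit 2 → queue [11, 7, 16, 15, 13, 1, 8, 4]
Visit 11 → queue [7, 16, 15, 13, 1, 8, 4]
Visit 7 → queue [16, 15, 13, 1, 8, 4]
Visit 16; enqueue 14 → queue [15, 13, 1, 8, 4, 14]
Visit 15 → queue [13, 1, 8, 4, 14]
Visit 13 → queue [1, 8, 4, 14]
Visit 1; enqueue 12 → queue [8, 4, 14, 12]
Visit 8 → queue [4, 14, 12]
Visit 4 → queue [14, 12]
Visit 14 → queue [12]
Visit 12 → queue []

6 → 3 → 17 → 10 → 9 → 5 → 2 → 11 → 7 → 16 → 15 → 13 → 1 → 8 → 4 → 14 → 12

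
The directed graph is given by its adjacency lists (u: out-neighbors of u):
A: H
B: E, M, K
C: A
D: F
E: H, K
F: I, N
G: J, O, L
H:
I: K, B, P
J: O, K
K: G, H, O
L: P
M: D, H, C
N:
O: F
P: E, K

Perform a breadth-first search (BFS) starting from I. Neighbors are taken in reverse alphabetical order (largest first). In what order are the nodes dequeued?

I, P, K, B, E, O, H, G, M, F, L, J, D, C, N, A

Visit I; enqueue P, K, B → queue [P, K, B]
Visit P; enqueue E → queue [K, B, E]
Visit K; enqueue O, H, G → queue [B, E, O, H, G]
Visit B; enqueue M → queue [E, O, H, G, M]
Visit E → queue [O, H, G, M]
Visit O; enqueue F → queue [H, G, M, F]
Visit H → queue [G, M, F]
Visit G; enqueue L, J → queue [M, F, L, J]
Visit M; enqueue D, C → queue [F, L, J, D, C]
Visit F; enqueue N → queue [L, J, D, C, N]
Visit L → queue [J, D, C, N]
Visit J → queue [D, C, N]
Visit D → queue [C, N]
Visit C; enqueue A → queue [N, A]
Visit N → queue [A]
Visit A → queue []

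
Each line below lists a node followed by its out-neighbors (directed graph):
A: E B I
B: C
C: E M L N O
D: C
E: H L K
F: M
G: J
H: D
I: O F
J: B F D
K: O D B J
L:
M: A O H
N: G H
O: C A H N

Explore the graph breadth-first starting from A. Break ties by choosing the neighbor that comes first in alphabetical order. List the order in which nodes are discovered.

Visit A; enqueue B, E, I → queue [B, E, I]
Visit B; enqueue C → queue [E, I, C]
Visit E; enqueue H, K, L → queue [I, C, H, K, L]
Visit I; enqueue F, O → queue [C, H, K, L, F, O]
Visit C; enqueue M, N → queue [H, K, L, F, O, M, N]
Visit H; enqueue D → queue [K, L, F, O, M, N, D]
Visit K; enqueue J → queue [L, F, O, M, N, D, J]
Visit L → queue [F, O, M, N, D, J]
Visit F → queue [O, M, N, D, J]
Visit O → queue [M, N, D, J]
Visit M → queue [N, D, J]
Visit N; enqueue G → queue [D, J, G]
Visit D → queue [J, G]
Visit J → queue [G]
Visit G → queue []

A → B → E → I → C → H → K → L → F → O → M → N → D → J → G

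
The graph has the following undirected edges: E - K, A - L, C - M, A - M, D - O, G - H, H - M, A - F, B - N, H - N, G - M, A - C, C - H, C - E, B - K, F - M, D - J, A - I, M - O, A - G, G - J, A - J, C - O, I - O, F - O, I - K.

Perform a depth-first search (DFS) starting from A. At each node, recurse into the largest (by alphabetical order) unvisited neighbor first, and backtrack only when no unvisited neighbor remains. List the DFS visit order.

A M O I K E C H N B G J D F L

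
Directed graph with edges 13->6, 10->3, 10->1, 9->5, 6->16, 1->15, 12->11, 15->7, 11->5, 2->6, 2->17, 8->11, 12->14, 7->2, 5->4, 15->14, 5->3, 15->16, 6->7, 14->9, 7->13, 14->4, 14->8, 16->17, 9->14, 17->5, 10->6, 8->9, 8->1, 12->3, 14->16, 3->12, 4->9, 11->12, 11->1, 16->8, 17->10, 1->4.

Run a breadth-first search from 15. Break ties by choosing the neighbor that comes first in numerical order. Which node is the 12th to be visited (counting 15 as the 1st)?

1

Visit 15; enqueue 7, 14, 16 → queue [7, 14, 16]
Visit 7; enqueue 2, 13 → queue [14, 16, 2, 13]
Visit 14; enqueue 4, 8, 9 → queue [16, 2, 13, 4, 8, 9]
Visit 16; enqueue 17 → queue [2, 13, 4, 8, 9, 17]
Visit 2; enqueue 6 → queue [13, 4, 8, 9, 17, 6]
Visit 13 → queue [4, 8, 9, 17, 6]
Visit 4 → queue [8, 9, 17, 6]
Visit 8; enqueue 1, 11 → queue [9, 17, 6, 1, 11]
Visit 9; enqueue 5 → queue [17, 6, 1, 11, 5]
Visit 17; enqueue 10 → queue [6, 1, 11, 5, 10]
Visit 6 → queue [1, 11, 5, 10]
Visit 1 → queue [11, 5, 10]
Visit 11; enqueue 12 → queue [5, 10, 12]
Visit 5; enqueue 3 → queue [10, 12, 3]
Visit 10 → queue [12, 3]
Visit 12 → queue [3]
Visit 3 → queue []

Visit order: 15, 7, 14, 16, 2, 13, 4, 8, 9, 17, 6, 1, 11, 5, 10, 12, 3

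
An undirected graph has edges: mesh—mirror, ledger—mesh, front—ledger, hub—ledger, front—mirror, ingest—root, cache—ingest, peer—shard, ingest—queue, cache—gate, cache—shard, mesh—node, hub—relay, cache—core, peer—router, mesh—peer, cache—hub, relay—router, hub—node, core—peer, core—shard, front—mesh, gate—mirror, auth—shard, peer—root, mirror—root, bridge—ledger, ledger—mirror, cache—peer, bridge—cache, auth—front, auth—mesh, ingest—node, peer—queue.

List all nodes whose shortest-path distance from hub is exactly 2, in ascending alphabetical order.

bridge, core, front, gate, ingest, mesh, mirror, peer, router, shard

Level 0: hub
Level 1: cache, ledger, node, relay
Level 2: bridge, core, front, gate, ingest, mesh, mirror, peer, router, shard
Level 3: auth, queue, root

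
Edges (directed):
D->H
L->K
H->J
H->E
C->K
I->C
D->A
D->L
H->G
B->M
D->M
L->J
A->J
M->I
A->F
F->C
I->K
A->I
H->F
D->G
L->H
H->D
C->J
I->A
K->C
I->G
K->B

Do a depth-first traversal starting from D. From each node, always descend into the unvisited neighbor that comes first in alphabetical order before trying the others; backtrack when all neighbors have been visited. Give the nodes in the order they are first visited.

Visit D
D → A
A → F
F → C
C → J
C → K
K → B
B → M
M → I
I → G
D → H
H → E
D → L

D -> A -> F -> C -> J -> K -> B -> M -> I -> G -> H -> E -> L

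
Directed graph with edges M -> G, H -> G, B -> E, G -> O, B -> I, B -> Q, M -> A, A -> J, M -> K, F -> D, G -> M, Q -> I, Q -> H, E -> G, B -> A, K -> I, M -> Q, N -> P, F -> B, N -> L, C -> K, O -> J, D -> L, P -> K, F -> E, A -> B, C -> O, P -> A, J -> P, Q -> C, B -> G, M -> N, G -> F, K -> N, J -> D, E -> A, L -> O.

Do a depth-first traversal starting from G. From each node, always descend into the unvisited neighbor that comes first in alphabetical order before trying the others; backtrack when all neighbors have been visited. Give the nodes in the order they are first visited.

Visit G
G → F
F → B
B → A
A → J
J → D
D → L
L → O
J → P
P → K
K → I
K → N
B → E
B → Q
Q → C
Q → H
G → M

G, F, B, A, J, D, L, O, P, K, I, N, E, Q, C, H, M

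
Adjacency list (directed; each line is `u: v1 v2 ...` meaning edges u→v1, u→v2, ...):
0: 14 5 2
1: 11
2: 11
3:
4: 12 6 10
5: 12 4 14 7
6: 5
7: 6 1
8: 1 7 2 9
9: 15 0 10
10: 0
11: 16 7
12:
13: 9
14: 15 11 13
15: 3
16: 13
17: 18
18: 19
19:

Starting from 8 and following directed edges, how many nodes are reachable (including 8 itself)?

BFS from 8 visits: 8, 9, 7, 2, 1, 15, 10, 0, 6, 11, 3, 14, 5, 16, 13, 12, 4
Reachable nodes: 17 of 20 total.

17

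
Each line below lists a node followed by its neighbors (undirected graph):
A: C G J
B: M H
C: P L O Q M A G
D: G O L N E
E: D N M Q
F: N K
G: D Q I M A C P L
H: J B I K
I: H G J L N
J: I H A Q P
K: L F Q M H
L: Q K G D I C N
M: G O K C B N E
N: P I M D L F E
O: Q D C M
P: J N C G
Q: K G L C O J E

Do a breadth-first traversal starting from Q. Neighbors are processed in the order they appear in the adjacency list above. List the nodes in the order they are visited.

Visit Q; enqueue K, G, L, C, O, J, E → queue [K, G, L, C, O, J, E]
Visit K; enqueue F, M, H → queue [G, L, C, O, J, E, F, M, H]
Visit G; enqueue D, I, A, P → queue [L, C, O, J, E, F, M, H, D, I, A, P]
Visit L; enqueue N → queue [C, O, J, E, F, M, H, D, I, A, P, N]
Visit C → queue [O, J, E, F, M, H, D, I, A, P, N]
Visit O → queue [J, E, F, M, H, D, I, A, P, N]
Visit J → queue [E, F, M, H, D, I, A, P, N]
Visit E → queue [F, M, H, D, I, A, P, N]
Visit F → queue [M, H, D, I, A, P, N]
Visit M; enqueue B → queue [H, D, I, A, P, N, B]
Visit H → queue [D, I, A, P, N, B]
Visit D → queue [I, A, P, N, B]
Visit I → queue [A, P, N, B]
Visit A → queue [P, N, B]
Visit P → queue [N, B]
Visit N → queue [B]
Visit B → queue []

Q, K, G, L, C, O, J, E, F, M, H, D, I, A, P, N, B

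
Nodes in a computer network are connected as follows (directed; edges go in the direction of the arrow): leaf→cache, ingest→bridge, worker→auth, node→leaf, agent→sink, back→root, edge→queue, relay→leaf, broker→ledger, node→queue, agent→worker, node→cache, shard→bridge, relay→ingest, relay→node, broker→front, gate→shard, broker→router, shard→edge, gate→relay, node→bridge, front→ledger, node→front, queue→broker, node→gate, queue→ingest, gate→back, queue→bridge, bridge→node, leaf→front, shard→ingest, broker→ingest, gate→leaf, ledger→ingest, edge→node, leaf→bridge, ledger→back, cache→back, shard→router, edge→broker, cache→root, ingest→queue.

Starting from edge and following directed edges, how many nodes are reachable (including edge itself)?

16

BFS from edge visits: edge, broker, node, queue, front, ingest, ledger, router, bridge, cache, gate, leaf, back, root, relay, shard
Reachable nodes: 16 of 20 total.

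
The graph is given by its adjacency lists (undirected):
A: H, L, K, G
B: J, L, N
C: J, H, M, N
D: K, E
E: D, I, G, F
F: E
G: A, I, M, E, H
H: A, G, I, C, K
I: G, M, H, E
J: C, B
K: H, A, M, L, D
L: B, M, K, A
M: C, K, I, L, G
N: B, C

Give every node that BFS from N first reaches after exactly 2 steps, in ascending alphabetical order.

Level 0: N
Level 1: B, C
Level 2: H, J, L, M
Level 3: A, G, I, K
Level 4: D, E
Level 5: F

H, J, L, M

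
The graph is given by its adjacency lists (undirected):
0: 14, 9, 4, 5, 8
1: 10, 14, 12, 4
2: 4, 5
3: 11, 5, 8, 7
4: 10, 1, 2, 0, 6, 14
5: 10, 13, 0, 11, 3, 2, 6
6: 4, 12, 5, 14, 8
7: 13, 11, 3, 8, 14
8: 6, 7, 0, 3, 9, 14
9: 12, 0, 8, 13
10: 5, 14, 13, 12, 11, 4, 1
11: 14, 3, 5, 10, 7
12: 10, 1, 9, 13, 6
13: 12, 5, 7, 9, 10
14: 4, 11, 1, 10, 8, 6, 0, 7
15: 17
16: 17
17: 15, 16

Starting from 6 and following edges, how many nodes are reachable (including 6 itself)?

BFS from 6 visits: 6, 4, 12, 5, 14, 8, 10, 1, 2, 0, 9, 13, 11, 3, 7
Reachable nodes: 15 of 18 total.

15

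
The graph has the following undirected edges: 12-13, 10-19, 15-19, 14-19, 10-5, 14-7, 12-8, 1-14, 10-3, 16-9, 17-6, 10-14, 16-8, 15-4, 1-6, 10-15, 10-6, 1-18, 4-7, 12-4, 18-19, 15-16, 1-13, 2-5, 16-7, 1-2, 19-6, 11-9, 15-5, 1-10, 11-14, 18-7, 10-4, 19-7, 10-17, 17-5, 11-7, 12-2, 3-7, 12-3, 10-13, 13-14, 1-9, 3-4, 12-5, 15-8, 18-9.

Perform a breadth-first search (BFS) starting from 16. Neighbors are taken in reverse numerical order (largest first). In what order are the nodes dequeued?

16 → 15 → 9 → 8 → 7 → 19 → 10 → 5 → 4 → 18 → 11 → 1 → 12 → 14 → 3 → 6 → 17 → 13 → 2

Visit 16; enqueue 15, 9, 8, 7 → queue [15, 9, 8, 7]
Visit 15; enqueue 19, 10, 5, 4 → queue [9, 8, 7, 19, 10, 5, 4]
Visit 9; enqueue 18, 11, 1 → queue [8, 7, 19, 10, 5, 4, 18, 11, 1]
Visit 8; enqueue 12 → queue [7, 19, 10, 5, 4, 18, 11, 1, 12]
Visit 7; enqueue 14, 3 → queue [19, 10, 5, 4, 18, 11, 1, 12, 14, 3]
Visit 19; enqueue 6 → queue [10, 5, 4, 18, 11, 1, 12, 14, 3, 6]
Visit 10; enqueue 17, 13 → queue [5, 4, 18, 11, 1, 12, 14, 3, 6, 17, 13]
Visit 5; enqueue 2 → queue [4, 18, 11, 1, 12, 14, 3, 6, 17, 13, 2]
Visit 4 → queue [18, 11, 1, 12, 14, 3, 6, 17, 13, 2]
Visit 18 → queue [11, 1, 12, 14, 3, 6, 17, 13, 2]
Visit 11 → queue [1, 12, 14, 3, 6, 17, 13, 2]
Visit 1 → queue [12, 14, 3, 6, 17, 13, 2]
Visit 12 → queue [14, 3, 6, 17, 13, 2]
Visit 14 → queue [3, 6, 17, 13, 2]
Visit 3 → queue [6, 17, 13, 2]
Visit 6 → queue [17, 13, 2]
Visit 17 → queue [13, 2]
Visit 13 → queue [2]
Visit 2 → queue []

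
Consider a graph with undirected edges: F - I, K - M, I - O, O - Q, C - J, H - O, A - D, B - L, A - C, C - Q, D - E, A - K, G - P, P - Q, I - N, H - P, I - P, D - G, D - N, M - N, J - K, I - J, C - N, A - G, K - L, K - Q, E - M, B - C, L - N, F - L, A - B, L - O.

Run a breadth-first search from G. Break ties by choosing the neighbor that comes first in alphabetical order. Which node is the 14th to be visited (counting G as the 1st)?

Visit G; enqueue A, D, P → queue [A, D, P]
Visit A; enqueue B, C, K → queue [D, P, B, C, K]
Visit D; enqueue E, N → queue [P, B, C, K, E, N]
Visit P; enqueue H, I, Q → queue [B, C, K, E, N, H, I, Q]
Visit B; enqueue L → queue [C, K, E, N, H, I, Q, L]
Visit C; enqueue J → queue [K, E, N, H, I, Q, L, J]
Visit K; enqueue M → queue [E, N, H, I, Q, L, J, M]
Visit E → queue [N, H, I, Q, L, J, M]
Visit N → queue [H, I, Q, L, J, M]
Visit H; enqueue O → queue [I, Q, L, J, M, O]
Visit I; enqueue F → queue [Q, L, J, M, O, F]
Visit Q → queue [L, J, M, O, F]
Visit L → queue [J, M, O, F]
Visit J → queue [M, O, F]
Visit M → queue [O, F]
Visit O → queue [F]
Visit F → queue []

Visit order: G, A, D, P, B, C, K, E, N, H, I, Q, L, J, M, O, F

J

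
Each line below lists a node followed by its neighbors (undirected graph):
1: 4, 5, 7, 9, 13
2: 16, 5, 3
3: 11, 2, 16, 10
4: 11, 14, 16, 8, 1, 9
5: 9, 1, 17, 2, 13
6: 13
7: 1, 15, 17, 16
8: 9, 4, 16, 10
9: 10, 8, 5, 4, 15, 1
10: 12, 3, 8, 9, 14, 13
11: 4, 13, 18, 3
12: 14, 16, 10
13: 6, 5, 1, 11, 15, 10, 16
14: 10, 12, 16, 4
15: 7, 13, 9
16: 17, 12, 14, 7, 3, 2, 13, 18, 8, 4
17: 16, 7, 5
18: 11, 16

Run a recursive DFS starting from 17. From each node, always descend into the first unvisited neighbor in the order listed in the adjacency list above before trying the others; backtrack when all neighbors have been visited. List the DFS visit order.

Visit 17
17 → 16
16 → 12
12 → 14
14 → 10
10 → 3
3 → 11
11 → 4
4 → 8
8 → 9
9 → 5
5 → 1
1 → 7
7 → 15
15 → 13
13 → 6
5 → 2
11 → 18

17, 16, 12, 14, 10, 3, 11, 4, 8, 9, 5, 1, 7, 15, 13, 6, 2, 18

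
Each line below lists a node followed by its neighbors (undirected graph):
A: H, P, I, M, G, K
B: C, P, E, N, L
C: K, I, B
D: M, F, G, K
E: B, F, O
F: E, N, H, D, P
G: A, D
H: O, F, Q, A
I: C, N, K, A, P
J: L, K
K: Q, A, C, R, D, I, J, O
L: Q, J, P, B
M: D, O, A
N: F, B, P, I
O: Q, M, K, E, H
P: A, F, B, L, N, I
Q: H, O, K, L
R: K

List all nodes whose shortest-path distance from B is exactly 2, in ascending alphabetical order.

A, F, I, J, K, O, Q

Level 0: B
Level 1: C, E, L, N, P
Level 2: A, F, I, J, K, O, Q
Level 3: D, G, H, M, R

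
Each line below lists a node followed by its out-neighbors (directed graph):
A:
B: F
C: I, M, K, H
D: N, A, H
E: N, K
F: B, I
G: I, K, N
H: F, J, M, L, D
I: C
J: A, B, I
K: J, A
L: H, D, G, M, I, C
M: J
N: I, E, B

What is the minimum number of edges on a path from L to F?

2

Level 0: L
Level 1: C, D, G, H, I, M
Level 2: A, F, J, K, N
Level 3: B, E
F first appears at level 2.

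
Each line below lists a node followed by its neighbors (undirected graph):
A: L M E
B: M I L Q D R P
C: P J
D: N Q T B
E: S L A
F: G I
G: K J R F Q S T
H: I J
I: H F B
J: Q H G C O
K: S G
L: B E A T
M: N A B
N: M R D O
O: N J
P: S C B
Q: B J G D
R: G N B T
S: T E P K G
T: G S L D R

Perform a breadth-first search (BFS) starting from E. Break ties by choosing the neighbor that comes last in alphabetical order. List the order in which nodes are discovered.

E, S, L, A, T, P, K, G, B, M, R, D, C, Q, J, F, I, N, O, H

Visit E; enqueue S, L, A → queue [S, L, A]
Visit S; enqueue T, P, K, G → queue [L, A, T, P, K, G]
Visit L; enqueue B → queue [A, T, P, K, G, B]
Visit A; enqueue M → queue [T, P, K, G, B, M]
Visit T; enqueue R, D → queue [P, K, G, B, M, R, D]
Visit P; enqueue C → queue [K, G, B, M, R, D, C]
Visit K → queue [G, B, M, R, D, C]
Visit G; enqueue Q, J, F → queue [B, M, R, D, C, Q, J, F]
Visit B; enqueue I → queue [M, R, D, C, Q, J, F, I]
Visit M; enqueue N → queue [R, D, C, Q, J, F, I, N]
Visit R → queue [D, C, Q, J, F, I, N]
Visit D → queue [C, Q, J, F, I, N]
Visit C → queue [Q, J, F, I, N]
Visit Q → queue [J, F, I, N]
Visit J; enqueue O, H → queue [F, I, N, O, H]
Visit F → queue [I, N, O, H]
Visit I → queue [N, O, H]
Visit N → queue [O, H]
Visit O → queue [H]
Visit H → queue []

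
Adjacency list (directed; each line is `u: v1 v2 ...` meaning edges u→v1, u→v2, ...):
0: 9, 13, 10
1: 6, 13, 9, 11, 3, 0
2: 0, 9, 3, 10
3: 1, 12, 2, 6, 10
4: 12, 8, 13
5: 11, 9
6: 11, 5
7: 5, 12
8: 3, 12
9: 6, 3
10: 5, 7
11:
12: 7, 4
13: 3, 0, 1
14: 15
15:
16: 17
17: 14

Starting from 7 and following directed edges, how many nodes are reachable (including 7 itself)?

BFS from 7 visits: 7, 12, 5, 4, 11, 9, 13, 8, 6, 3, 1, 0, 10, 2
Reachable nodes: 14 of 18 total.

14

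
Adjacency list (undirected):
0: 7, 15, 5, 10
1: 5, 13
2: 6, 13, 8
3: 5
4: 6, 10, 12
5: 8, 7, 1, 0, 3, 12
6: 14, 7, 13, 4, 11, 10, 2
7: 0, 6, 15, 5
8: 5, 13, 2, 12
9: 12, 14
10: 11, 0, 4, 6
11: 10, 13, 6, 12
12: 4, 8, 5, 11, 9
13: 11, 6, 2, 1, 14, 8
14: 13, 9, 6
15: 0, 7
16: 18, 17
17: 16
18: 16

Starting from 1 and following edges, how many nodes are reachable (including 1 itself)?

BFS from 1 visits: 1, 13, 5, 14, 11, 8, 6, 2, 12, 7, 3, 0, 9, 10, 4, 15
Reachable nodes: 16 of 19 total.

16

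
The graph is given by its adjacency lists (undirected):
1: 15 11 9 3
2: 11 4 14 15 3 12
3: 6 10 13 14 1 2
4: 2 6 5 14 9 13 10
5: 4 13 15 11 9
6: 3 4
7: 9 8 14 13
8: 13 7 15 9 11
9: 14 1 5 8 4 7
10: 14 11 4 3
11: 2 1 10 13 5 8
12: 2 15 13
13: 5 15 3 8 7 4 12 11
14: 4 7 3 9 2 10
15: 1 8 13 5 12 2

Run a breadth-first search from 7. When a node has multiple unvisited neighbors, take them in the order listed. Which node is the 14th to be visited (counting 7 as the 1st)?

12

Visit 7; enqueue 9, 8, 14, 13 → queue [9, 8, 14, 13]
Visit 9; enqueue 1, 5, 4 → queue [8, 14, 13, 1, 5, 4]
Visit 8; enqueue 15, 11 → queue [14, 13, 1, 5, 4, 15, 11]
Visit 14; enqueue 3, 2, 10 → queue [13, 1, 5, 4, 15, 11, 3, 2, 10]
Visit 13; enqueue 12 → queue [1, 5, 4, 15, 11, 3, 2, 10, 12]
Visit 1 → queue [5, 4, 15, 11, 3, 2, 10, 12]
Visit 5 → queue [4, 15, 11, 3, 2, 10, 12]
Visit 4; enqueue 6 → queue [15, 11, 3, 2, 10, 12, 6]
Visit 15 → queue [11, 3, 2, 10, 12, 6]
Visit 11 → queue [3, 2, 10, 12, 6]
Visit 3 → queue [2, 10, 12, 6]
Visit 2 → queue [10, 12, 6]
Visit 10 → queue [12, 6]
Visit 12 → queue [6]
Visit 6 → queue []

Visit order: 7, 9, 8, 14, 13, 1, 5, 4, 15, 11, 3, 2, 10, 12, 6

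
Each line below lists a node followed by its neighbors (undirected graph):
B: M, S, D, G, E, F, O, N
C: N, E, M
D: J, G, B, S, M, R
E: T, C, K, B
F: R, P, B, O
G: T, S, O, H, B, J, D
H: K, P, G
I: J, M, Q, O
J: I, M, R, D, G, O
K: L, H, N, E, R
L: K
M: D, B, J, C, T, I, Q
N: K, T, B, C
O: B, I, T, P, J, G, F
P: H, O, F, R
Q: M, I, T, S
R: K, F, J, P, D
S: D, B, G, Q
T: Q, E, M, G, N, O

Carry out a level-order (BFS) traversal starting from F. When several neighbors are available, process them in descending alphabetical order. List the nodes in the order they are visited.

F, R, P, O, B, K, J, D, H, T, I, G, S, N, M, E, L, Q, C

Visit F; enqueue R, P, O, B → queue [R, P, O, B]
Visit R; enqueue K, J, D → queue [P, O, B, K, J, D]
Visit P; enqueue H → queue [O, B, K, J, D, H]
Visit O; enqueue T, I, G → queue [B, K, J, D, H, T, I, G]
Visit B; enqueue S, N, M, E → queue [K, J, D, H, T, I, G, S, N, M, E]
Visit K; enqueue L → queue [J, D, H, T, I, G, S, N, M, E, L]
Visit J → queue [D, H, T, I, G, S, N, M, E, L]
Visit D → queue [H, T, I, G, S, N, M, E, L]
Visit H → queue [T, I, G, S, N, M, E, L]
Visit T; enqueue Q → queue [I, G, S, N, M, E, L, Q]
Visit I → queue [G, S, N, M, E, L, Q]
Visit G → queue [S, N, M, E, L, Q]
Visit S → queue [N, M, E, L, Q]
Visit N; enqueue C → queue [M, E, L, Q, C]
Visit M → queue [E, L, Q, C]
Visit E → queue [L, Q, C]
Visit L → queue [Q, C]
Visit Q → queue [C]
Visit C → queue []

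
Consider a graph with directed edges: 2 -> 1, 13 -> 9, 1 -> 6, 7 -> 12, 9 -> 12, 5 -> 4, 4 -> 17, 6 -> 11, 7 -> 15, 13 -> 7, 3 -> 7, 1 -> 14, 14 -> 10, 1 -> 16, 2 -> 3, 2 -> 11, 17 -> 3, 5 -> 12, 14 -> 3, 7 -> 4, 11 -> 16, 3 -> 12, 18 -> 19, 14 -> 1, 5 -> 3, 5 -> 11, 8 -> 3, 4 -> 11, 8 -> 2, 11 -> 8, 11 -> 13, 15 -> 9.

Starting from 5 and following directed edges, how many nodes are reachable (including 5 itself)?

BFS from 5 visits: 5, 12, 11, 4, 3, 16, 13, 8, 17, 7, 9, 2, 15, 1, 14, 6, 10
Reachable nodes: 17 of 19 total.

17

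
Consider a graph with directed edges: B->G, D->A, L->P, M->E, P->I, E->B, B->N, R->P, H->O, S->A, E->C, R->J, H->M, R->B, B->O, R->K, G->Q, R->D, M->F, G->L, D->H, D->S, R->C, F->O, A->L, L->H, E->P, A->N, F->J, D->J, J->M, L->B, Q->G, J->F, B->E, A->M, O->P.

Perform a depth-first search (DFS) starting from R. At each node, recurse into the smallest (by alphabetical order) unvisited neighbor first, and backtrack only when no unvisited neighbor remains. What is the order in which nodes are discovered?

Visit R
R → B
B → E
E → C
E → P
P → I
B → G
G → L
L → H
H → M
M → F
F → J
F → O
G → Q
B → N
R → D
D → A
D → S
R → K

R B E C P I G L H M F J O Q N D A S K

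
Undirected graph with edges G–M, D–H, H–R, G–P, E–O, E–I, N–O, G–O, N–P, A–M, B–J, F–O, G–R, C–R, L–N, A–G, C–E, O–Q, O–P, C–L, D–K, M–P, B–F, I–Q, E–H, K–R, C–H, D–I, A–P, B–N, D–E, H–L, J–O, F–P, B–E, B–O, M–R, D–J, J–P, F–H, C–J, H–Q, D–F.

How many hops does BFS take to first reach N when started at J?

2

Level 0: J
Level 1: B, C, D, O, P
Level 2: A, E, F, G, H, I, K, L, M, N, Q, R
N first appears at level 2.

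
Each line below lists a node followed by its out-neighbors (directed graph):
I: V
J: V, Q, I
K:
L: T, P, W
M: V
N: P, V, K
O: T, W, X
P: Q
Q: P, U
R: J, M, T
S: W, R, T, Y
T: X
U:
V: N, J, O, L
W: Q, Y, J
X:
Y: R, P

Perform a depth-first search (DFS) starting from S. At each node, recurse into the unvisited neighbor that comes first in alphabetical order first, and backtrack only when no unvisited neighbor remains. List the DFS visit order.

Visit S
S → R
R → J
J → I
I → V
V → L
L → P
P → Q
Q → U
L → T
T → X
L → W
W → Y
V → N
N → K
V → O
R → M

S -> R -> J -> I -> V -> L -> P -> Q -> U -> T -> X -> W -> Y -> N -> K -> O -> M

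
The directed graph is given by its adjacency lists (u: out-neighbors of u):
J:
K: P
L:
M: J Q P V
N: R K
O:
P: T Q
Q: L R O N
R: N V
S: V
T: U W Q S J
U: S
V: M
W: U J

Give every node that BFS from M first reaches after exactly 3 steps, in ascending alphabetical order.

K, S, U, W

Level 0: M
Level 1: J, P, Q, V
Level 2: L, N, O, R, T
Level 3: K, S, U, W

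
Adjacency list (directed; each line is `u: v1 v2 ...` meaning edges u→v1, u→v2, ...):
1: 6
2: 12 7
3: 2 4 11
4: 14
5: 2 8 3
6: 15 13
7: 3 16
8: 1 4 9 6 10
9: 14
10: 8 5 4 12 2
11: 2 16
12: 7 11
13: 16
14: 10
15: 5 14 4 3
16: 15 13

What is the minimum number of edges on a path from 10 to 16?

Level 0: 10
Level 1: 2, 4, 5, 8, 12
Level 2: 1, 3, 6, 7, 9, 11, 14
Level 3: 13, 15, 16
16 first appears at level 3.

3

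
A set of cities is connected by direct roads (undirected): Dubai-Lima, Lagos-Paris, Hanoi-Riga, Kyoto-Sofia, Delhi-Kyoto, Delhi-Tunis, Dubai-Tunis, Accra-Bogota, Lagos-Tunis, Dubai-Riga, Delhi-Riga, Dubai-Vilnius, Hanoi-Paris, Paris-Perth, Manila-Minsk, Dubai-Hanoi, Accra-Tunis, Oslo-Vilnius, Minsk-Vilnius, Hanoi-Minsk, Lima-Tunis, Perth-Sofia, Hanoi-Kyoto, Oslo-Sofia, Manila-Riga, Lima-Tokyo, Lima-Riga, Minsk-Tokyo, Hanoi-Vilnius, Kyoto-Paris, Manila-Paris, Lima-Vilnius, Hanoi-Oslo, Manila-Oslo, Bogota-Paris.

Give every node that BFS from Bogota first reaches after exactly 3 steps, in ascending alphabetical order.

Level 0: Bogota
Level 1: Accra, Paris
Level 2: Hanoi, Kyoto, Lagos, Manila, Perth, Tunis
Level 3: Delhi, Dubai, Lima, Minsk, Oslo, Riga, Sofia, Vilnius
Level 4: Tokyo

Delhi, Dubai, Lima, Minsk, Oslo, Riga, Sofia, Vilnius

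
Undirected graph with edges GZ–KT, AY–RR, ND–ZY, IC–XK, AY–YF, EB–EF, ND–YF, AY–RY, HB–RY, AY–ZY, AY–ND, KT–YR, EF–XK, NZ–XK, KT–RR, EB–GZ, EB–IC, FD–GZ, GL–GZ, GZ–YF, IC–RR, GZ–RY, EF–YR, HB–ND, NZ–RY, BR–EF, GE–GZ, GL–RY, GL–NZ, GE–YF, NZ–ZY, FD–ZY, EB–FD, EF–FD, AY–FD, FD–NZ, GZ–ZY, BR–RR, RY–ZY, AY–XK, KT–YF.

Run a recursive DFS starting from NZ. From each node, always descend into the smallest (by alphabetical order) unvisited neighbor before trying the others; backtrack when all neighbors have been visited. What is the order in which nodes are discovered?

NZ, FD, AY, ND, HB, RY, GL, GZ, EB, EF, BR, RR, IC, XK, KT, YF, GE, YR, ZY

Visit NZ
NZ → FD
FD → AY
AY → ND
ND → HB
HB → RY
RY → GL
GL → GZ
GZ → EB
EB → EF
EF → BR
BR → RR
RR → IC
IC → XK
RR → KT
KT → YF
YF → GE
KT → YR
GZ → ZY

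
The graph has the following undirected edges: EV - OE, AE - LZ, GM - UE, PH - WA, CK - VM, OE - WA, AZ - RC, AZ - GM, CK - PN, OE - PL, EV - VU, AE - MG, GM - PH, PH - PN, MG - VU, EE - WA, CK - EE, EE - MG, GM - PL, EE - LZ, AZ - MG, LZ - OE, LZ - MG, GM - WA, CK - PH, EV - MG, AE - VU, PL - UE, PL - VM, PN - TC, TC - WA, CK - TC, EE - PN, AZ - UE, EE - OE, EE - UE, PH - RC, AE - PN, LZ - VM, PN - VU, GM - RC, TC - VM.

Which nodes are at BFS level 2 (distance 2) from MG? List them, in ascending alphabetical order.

Level 0: MG
Level 1: AE, AZ, EE, EV, LZ, VU
Level 2: CK, GM, OE, PN, RC, UE, VM, WA
Level 3: PH, PL, TC

CK, GM, OE, PN, RC, UE, VM, WA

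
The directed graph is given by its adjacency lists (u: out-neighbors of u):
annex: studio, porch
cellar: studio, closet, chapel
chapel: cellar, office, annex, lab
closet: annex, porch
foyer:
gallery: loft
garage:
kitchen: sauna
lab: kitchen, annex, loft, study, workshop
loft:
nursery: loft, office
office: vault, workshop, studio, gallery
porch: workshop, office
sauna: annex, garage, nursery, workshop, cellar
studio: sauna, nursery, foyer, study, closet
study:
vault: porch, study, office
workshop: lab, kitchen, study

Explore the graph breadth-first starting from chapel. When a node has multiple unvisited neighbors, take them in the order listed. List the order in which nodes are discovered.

Visit chapel; enqueue cellar, office, annex, lab → queue [cellar, office, annex, lab]
Visit cellar; enqueue studio, closet → queue [office, annex, lab, studio, closet]
Visit office; enqueue vault, workshop, gallery → queue [annex, lab, studio, closet, vault, workshop, gallery]
Visit annex; enqueue porch → queue [lab, studio, closet, vault, workshop, gallery, porch]
Visit lab; enqueue kitchen, loft, study → queue [studio, closet, vault, workshop, gallery, porch, kitchen, loft, study]
Visit studio; enqueue sauna, nursery, foyer → queue [closet, vault, workshop, gallery, porch, kitchen, loft, study, sauna, nursery, foyer]
Visit closet → queue [vault, workshop, gallery, porch, kitchen, loft, study, sauna, nursery, foyer]
Visit vault → queue [workshop, gallery, porch, kitchen, loft, study, sauna, nursery, foyer]
Visit workshop → queue [gallery, porch, kitchen, loft, study, sauna, nursery, foyer]
Visit gallery → queue [porch, kitchen, loft, study, sauna, nursery, foyer]
Visit porch → queue [kitchen, loft, study, sauna, nursery, foyer]
Visit kitchen → queue [loft, study, sauna, nursery, foyer]
Visit loft → queue [study, sauna, nursery, foyer]
Visit study → queue [sauna, nursery, foyer]
Visit sauna; enqueue garage → queue [nursery, foyer, garage]
Visit nursery → queue [foyer, garage]
Visit foyer → queue [garage]
Visit garage → queue []

chapel, cellar, office, annex, lab, studio, closet, vault, workshop, gallery, porch, kitchen, loft, study, sauna, nursery, foyer, garage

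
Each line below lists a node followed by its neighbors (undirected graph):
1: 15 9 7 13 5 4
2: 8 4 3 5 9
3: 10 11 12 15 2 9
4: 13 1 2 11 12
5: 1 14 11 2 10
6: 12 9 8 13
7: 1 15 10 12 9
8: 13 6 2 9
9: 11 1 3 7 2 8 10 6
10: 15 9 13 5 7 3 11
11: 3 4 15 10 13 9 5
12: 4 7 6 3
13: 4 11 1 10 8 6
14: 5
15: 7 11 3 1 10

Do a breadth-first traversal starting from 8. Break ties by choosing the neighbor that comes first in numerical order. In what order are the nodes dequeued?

8, 2, 6, 9, 13, 3, 4, 5, 12, 1, 7, 10, 11, 15, 14

Visit 8; enqueue 2, 6, 9, 13 → queue [2, 6, 9, 13]
Visit 2; enqueue 3, 4, 5 → queue [6, 9, 13, 3, 4, 5]
Visit 6; enqueue 12 → queue [9, 13, 3, 4, 5, 12]
Visit 9; enqueue 1, 7, 10, 11 → queue [13, 3, 4, 5, 12, 1, 7, 10, 11]
Visit 13 → queue [3, 4, 5, 12, 1, 7, 10, 11]
Visit 3; enqueue 15 → queue [4, 5, 12, 1, 7, 10, 11, 15]
Visit 4 → queue [5, 12, 1, 7, 10, 11, 15]
Visit 5; enqueue 14 → queue [12, 1, 7, 10, 11, 15, 14]
Visit 12 → queue [1, 7, 10, 11, 15, 14]
Visit 1 → queue [7, 10, 11, 15, 14]
Visit 7 → queue [10, 11, 15, 14]
Visit 10 → queue [11, 15, 14]
Visit 11 → queue [15, 14]
Visit 15 → queue [14]
Visit 14 → queue []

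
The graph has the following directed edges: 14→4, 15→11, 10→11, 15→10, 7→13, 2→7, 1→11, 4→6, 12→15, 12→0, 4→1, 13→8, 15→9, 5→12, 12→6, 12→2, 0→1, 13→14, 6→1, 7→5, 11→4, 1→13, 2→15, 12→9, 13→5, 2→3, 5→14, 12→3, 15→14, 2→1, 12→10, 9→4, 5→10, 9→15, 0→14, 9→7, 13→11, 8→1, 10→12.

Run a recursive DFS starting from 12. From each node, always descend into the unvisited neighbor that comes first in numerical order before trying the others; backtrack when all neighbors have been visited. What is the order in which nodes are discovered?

12 0 1 11 4 6 13 5 10 14 8 2 3 7 15 9

Visit 12
12 → 0
0 → 1
1 → 11
11 → 4
4 → 6
1 → 13
13 → 5
5 → 10
5 → 14
13 → 8
12 → 2
2 → 3
2 → 7
2 → 15
15 → 9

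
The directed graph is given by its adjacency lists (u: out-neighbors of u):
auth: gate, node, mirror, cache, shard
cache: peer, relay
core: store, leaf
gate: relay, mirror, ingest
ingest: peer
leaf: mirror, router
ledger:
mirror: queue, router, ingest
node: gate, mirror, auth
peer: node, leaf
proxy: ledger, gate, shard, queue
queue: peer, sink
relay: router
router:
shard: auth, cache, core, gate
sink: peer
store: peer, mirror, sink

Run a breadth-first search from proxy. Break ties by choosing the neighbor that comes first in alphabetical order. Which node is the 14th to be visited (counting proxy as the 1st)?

Visit proxy; enqueue gate, ledger, queue, shard → queue [gate, ledger, queue, shard]
Visit gate; enqueue ingest, mirror, relay → queue [ledger, queue, shard, ingest, mirror, relay]
Visit ledger → queue [queue, shard, ingest, mirror, relay]
Visit queue; enqueue peer, sink → queue [shard, ingest, mirror, relay, peer, sink]
Visit shard; enqueue auth, cache, core → queue [ingest, mirror, relay, peer, sink, auth, cache, core]
Visit ingest → queue [mirror, relay, peer, sink, auth, cache, core]
Visit mirror; enqueue router → queue [relay, peer, sink, auth, cache, core, router]
Visit relay → queue [peer, sink, auth, cache, core, router]
Visit peer; enqueue leaf, node → queue [sink, auth, cache, core, router, leaf, node]
Visit sink → queue [auth, cache, core, router, leaf, node]
Visit auth → queue [cache, core, router, leaf, node]
Visit cache → queue [core, router, leaf, node]
Visit core; enqueue store → queue [router, leaf, node, store]
Visit router → queue [leaf, node, store]
Visit leaf → queue [node, store]
Visit node → queue [store]
Visit store → queue []

Visit order: proxy, gate, ledger, queue, shard, ingest, mirror, relay, peer, sink, auth, cache, core, router, leaf, node, store

router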